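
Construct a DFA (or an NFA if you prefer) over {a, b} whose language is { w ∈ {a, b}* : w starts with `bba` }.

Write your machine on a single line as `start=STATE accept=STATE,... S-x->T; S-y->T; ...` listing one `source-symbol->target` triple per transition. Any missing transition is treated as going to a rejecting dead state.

Walk along `bba` while the input agrees: from s0 take `b` to s1, and so on. Any deviation drops to the rejecting sink s4. Once s3 is reached the prefix is confirmed and every continuation is accepted.
5 states suffice.
        a   b  
>  s0   s4  s1 
   s1   s4  s2 
   s2   s3  s4 
 * s3   s3  s3 
   s4   s4  s4 
(> = start, * = accepting)

start=s0; accept=s3; s0-a->s4; s0-b->s1; s1-a->s4; s1-b->s2; s2-a->s3; s2-b->s4; s3-a->s3; s3-b->s3; s4-a->s4; s4-b->s4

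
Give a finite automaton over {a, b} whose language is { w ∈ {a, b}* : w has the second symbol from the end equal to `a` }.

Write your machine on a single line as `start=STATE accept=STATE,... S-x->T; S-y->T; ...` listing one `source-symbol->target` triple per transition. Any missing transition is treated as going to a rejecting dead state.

A DFA must remember the last 2 symbols (since which symbol is second-to-last isn't known until the input ends). Use one state per possible window of the last ≤2 symbols; accept from those whose window starts with `a`.
A 7-state machine:
        a   b  
>  q0   q1  q2 
   q1   q3  q4 
   q2   q5  q6 
 * q3   q3  q4 
 * q4   q5  q6 
   q5   q3  q4 
   q6   q5  q6 
(> = start, * = accepting)

start=q0; accept=q3,q4; q0-a->q1; q0-b->q2; q1-a->q3; q1-b->q4; q2-a->q5; q2-b->q6; q3-a->q3; q3-b->q4; q4-a->q5; q4-b->q6; q5-a->q3; q5-b->q4; q6-a->q5; q6-b->q6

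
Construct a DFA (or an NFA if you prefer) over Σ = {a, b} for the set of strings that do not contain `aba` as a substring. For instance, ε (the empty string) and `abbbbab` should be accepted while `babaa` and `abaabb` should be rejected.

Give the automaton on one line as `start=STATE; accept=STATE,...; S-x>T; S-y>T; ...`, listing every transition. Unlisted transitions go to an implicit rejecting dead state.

Track partial matches of the forbidden pattern `aba`. State S3 is a dead state reached once `aba` has occurred; every other state accepts. S0 means no part of `aba` is currently matched.
A 4-state machine:
        a   b  
>* S0   S1  S0 
 * S1   S1  S2 
 * S2   S3  S0 
   S3   S3  S3 
(> = start, * = accepting)

start=S0; accept=S0,S1,S2; S0-a>S1; S0-b>S0; S1-a>S1; S1-b>S2; S2-a>S3; S2-b>S0; S3-a>S3; S3-b>S3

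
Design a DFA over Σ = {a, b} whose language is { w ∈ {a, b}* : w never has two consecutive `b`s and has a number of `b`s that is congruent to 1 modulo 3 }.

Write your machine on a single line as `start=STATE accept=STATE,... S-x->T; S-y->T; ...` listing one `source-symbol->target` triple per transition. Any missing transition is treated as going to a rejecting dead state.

start=S0; accept=S1,S2; S0-a->S0; S0-b->S1; S1-a->S2; S1-b->S3; S2-a->S2; S2-b->S4; S3-a->S3; S3-b->S3; S4-a->S5; S4-b->S3; S5-a->S5; S5-b->S6; S6-a->S0; S6-b->S3

Build one automaton per condition and run them in lockstep. The first has 3 states tracking partial matches of the forbidden pattern `bb`; the second has 3 states tracking the count of `b`s modulo 3. A product state is a pair (one from each), accepting exactly when both do. After merging equivalent states the machine shrinks.
7 states suffice.
        a   b  
>  S0   S0  S1 
 * S1   S2  S3 
 * S2   S2  S4 
   S3   S3  S3 
   S4   S5  S3 
   S5   S5  S6 
   S6   S0  S3 
(> = start, * = accepting)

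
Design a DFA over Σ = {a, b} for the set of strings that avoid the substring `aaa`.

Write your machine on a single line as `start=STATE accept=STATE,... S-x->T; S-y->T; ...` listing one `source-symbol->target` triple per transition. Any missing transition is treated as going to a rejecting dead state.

This is the complement of 'contains `aaa`'. Use the same substring-matching states — S0 through S3 holding how much of `aaa` has just been matched — but flip the accepting set: everything except the trap S3 accepts.
4 states suffice.
        a   b  
>* S0   S1  S0 
 * S1   S2  S0 
 * S2   S3  S0 
   S3   S3  S3 
(> = start, * = accepting)

start=S0; accept=S0,S1,S2; S0-a->S1; S0-b->S0; S1-a->S2; S1-b->S0; S2-a->S3; S2-b->S0; S3-a->S3; S3-b->S3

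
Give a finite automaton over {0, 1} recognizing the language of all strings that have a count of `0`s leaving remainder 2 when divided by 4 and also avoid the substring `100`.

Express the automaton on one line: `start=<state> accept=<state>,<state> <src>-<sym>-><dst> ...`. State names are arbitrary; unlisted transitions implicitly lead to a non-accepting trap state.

Build one automaton per condition and run them in lockstep. The first has 4 states tracking the count of `0`s modulo 4; the second has 4 states tracking partial matches of the forbidden pattern `100`. A product state is a pair (one from each), accepting exactly when both do. After merging equivalent states the machine shrinks.
With 13 states:
          0    1  
>  q0     q1   q2 
   q1     q3   q4 
   q2     q5   q2 
 * q3     q6   q7 
   q4     q8   q4 
   q5     q9   q4 
   q6     q0  q10 
 * q7    q11   q7 
 * q8     q9   q7 
   q9     q9   q9 
   q10   q12  q10 
   q11    q9  q10 
   q12    q9   q2 
(> = start, * = accepting)

start=q0 accept=q3,q7,q8 q0-0->q1 q0-1->q2 q1-0->q3 q1-1->q4 q2-0->q5 q2-1->q2 q3-0->q6 q3-1->q7 q4-0->q8 q4-1->q4 q5-0->q9 q5-1->q4 q6-0->q0 q6-1->q10 q7-0->q11 q7-1->q7 q8-0->q9 q8-1->q7 q9-0->q9 q9-1->q9 q10-0->q12 q10-1->q10 q11-0->q9 q11-1->q10 q12-0->q9 q12-1->q2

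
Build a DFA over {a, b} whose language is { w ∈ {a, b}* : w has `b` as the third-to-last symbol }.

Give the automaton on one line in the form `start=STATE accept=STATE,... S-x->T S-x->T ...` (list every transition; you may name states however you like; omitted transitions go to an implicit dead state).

Because acceptance depends on a position counted from the end, the machine has to buffer the most recent 3 symbols. Make each state the string of the last up-to-3 symbols read; on input `x` shift the window left and append `x`. Accept when the buffered window has length 3 and begins with `b`.
With 15 states:
          a    b  
>  s0     s1   s2 
   s1     s3   s4 
   s2     s5   s6 
   s3     s7   s8 
   s4     s9  s10 
   s5    s11  s12 
   s6    s13  s14 
   s7     s7   s8 
   s8     s9  s10 
   s9    s11  s12 
   s10   s13  s14 
 * s11    s7   s8 
 * s12    s9  s10 
 * s13   s11  s12 
 * s14   s13  s14 
(> = start, * = accepting)

start=s0 accept=s11,s12,s13,s14 s0-a->s1 s0-b->s2 s1-a->s3 s1-b->s4 s2-a->s5 s2-b->s6 s3-a->s7 s3-b->s8 s4-a->s9 s4-b->s10 s5-a->s11 s5-b->s12 s6-a->s13 s6-b->s14 s7-a->s7 s7-b->s8 s8-a->s9 s8-b->s10 s9-a->s11 s9-b->s12 s10-a->s13 s10-b->s14 s11-a->s7 s11-b->s8 s12-a->s9 s12-b->s10 s13-a->s11 s13-b->s12 s14-a->s13 s14-b->s14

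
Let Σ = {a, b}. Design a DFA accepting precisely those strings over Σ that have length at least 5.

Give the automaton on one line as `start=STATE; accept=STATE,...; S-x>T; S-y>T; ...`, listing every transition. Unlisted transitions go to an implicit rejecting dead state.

We only need to distinguish lengths 0, 1, …, 5, and '>5'. Chain q0 → q1 → q2 → q3 → q4 → q5 → q6 on every symbol, with q6 looping. Accepting states: {q5, q6}.
With 7 states:
        a   b  
>  q0   q1  q1 
   q1   q2  q2 
   q2   q3  q3 
   q3   q4  q4 
   q4   q5  q5 
 * q5   q6  q6 
 * q6   q6  q6 
(> = start, * = accepting)

start=q0; accept=q5,q6; q0-a>q1; q0-b>q1; q1-a>q2; q1-b>q2; q2-a>q3; q2-b>q3; q3-a>q4; q3-b>q4; q4-a>q5; q4-b>q5; q5-a>q6; q5-b>q6; q6-a>q6; q6-b>q6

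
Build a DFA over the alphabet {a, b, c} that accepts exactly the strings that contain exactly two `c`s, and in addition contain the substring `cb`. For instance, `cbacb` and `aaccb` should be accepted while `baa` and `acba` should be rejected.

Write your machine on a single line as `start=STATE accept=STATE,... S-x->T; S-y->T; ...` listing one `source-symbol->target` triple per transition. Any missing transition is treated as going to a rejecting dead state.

Handle the two conditions separately and then intersect. The first has 4 states tracking the count of `c`s, saturating at 3; the second has 3 states tracking whether and how much of `cb` has been seen. A product state is a pair (one from each), accepting exactly when both do.
A 10-state machine:
        a   b   c  
>  S0   S0  S0  S1 
   S1   S2  S3  S4 
   S2   S2  S2  S4 
   S3   S3  S3  S5 
   S4   S6  S5  S7 
 * S5   S5  S5  S8 
   S6   S6  S6  S7 
   S7   S9  S8  S7 
   S8   S8  S8  S8 
   S9   S9  S9  S7 
(> = start, * = accepting)

start=S0; accept=S5; S0-a->S0; S0-b->S0; S0-c->S1; S1-a->S2; S1-b->S3; S1-c->S4; S2-a->S2; S2-b->S2; S2-c->S4; S3-a->S3; S3-b->S3; S3-c->S5; S4-a->S6; S4-b->S5; S4-c->S7; S5-a->S5; S5-b->S5; S5-c->S8; S6-a->S6; S6-b->S6; S6-c->S7; S7-a->S9; S7-b->S8; S7-c->S7; S8-a->S8; S8-b->S8; S8-c->S8; S9-a->S9; S9-b->S9; S9-c->S7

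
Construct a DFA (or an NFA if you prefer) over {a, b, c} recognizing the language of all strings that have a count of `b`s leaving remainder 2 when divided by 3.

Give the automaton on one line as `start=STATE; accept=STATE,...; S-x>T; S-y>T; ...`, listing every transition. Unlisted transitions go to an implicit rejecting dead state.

The only thing that matters is how many `b`s have appeared, reduced mod 3. Use one state per residue: q0 for 0, …, q2 for 2. Reading `b` moves to the next residue; anything else stays put. q2 is accepting.
3 states suffice.
        a   b   c  
>  q0   q0  q1  q0 
   q1   q1  q2  q1 
 * q2   q2  q0  q2 
(> = start, * = accepting)

start=q0; accept=q2; q0-a>q0; q0-b>q1; q0-c>q0; q1-a>q1; q1-b>q2; q1-c>q1; q2-a>q2; q2-b>q0; q2-c>q2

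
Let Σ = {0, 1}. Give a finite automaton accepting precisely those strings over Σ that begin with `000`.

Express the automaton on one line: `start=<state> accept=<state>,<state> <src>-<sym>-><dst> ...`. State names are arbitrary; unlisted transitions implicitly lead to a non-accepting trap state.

start=S0 accept=S3 S0-0->S1 S0-1->S4 S1-0->S2 S1-1->S4 S2-0->S3 S2-1->S4 S3-0->S3 S3-1->S3 S4-0->S4 S4-1->S4

Walk along `000` while the input agrees: from S0 take `0` to S1, and so on. Any deviation drops to the rejecting sink S4. Once S3 is reached the prefix is confirmed and every continuation is accepted.
5 states suffice.
        0   1  
>  S0   S1  S4 
   S1   S2  S4 
   S2   S3  S4 
 * S3   S3  S3 
   S4   S4  S4 
(> = start, * = accepting)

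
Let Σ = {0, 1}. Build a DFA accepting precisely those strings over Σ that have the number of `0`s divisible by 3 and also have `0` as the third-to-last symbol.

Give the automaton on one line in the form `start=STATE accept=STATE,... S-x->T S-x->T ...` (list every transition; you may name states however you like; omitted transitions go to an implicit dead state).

Handle the two conditions separately and then intersect. The first has 3 states tracking the count of `0`s modulo 3; the second has 15 states tracking the last 3 symbols read. A product state is a pair (one from each), accepting exactly when both do. After merging equivalent states the machine shrinks.
          0    1  
>  q0     q1   q0 
   q1     q2   q3 
   q2     q4   q5 
   q3     q6   q3 
 * q4     q1   q7 
   q5     q8   q9 
   q6    q10   q5 
 * q7     q1  q11 
 * q8     q1  q12 
   q9    q13   q9 
   q10    q1   q7 
 * q11    q1   q0 
   q12    q1  q11 
   q13    q1  q12 
(> = start, * = accepting)

start=q0 accept=q4,q7,q8,q11 q0-0->q1 q0-1->q0 q1-0->q2 q1-1->q3 q2-0->q4 q2-1->q5 q3-0->q6 q3-1->q3 q4-0->q1 q4-1->q7 q5-0->q8 q5-1->q9 q6-0->q10 q6-1->q5 q7-0->q1 q7-1->q11 q8-0->q1 q8-1->q12 q9-0->q13 q9-1->q9 q10-0->q1 q10-1->q7 q11-0->q1 q11-1->q0 q12-0->q1 q12-1->q11 q13-0->q1 q13-1->q12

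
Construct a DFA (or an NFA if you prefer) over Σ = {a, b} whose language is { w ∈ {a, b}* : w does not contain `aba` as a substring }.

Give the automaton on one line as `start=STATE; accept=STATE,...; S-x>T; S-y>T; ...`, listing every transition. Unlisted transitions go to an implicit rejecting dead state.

start=q0; accept=q0,q1,q2; q0-a>q1; q0-b>q0; q1-a>q1; q1-b>q2; q2-a>q3; q2-b>q0; q3-a>q3; q3-b>q3

This is the complement of 'contains `aba`'. Use the same substring-matching states — q0 through q3 holding how much of `aba` has just been matched — but flip the accepting set: everything except the trap q3 accepts.
A 4-state machine:
        a   b  
>* q0   q1  q0 
 * q1   q1  q2 
 * q2   q3  q0 
   q3   q3  q3 
(> = start, * = accepting)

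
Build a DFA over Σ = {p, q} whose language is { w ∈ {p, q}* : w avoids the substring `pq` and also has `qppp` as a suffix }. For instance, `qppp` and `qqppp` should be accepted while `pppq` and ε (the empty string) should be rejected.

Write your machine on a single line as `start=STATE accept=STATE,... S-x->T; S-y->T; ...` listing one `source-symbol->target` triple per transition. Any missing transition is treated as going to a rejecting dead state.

start=A; accept=F; A-p->B; A-q->C; B-p->B; B-q->B; C-p->D; C-q->C; D-p->E; D-q->B; E-p->F; E-q->B; F-p->B; F-q->B

Build one automaton per condition and run them in lockstep. One (3 states) tracks partial matches of the forbidden pattern `pq`; the other (5 states) tracks how much of the suffix `qppp` has currently been matched. Each combined state is a pair, one component from each; accept when both components accept. Minimizing collapses redundant product states.
6 states suffice.
       p  q 
>  A   B  C 
   B   B  B 
   C   D  C 
   D   E  B 
   E   F  B 
 * F   B  B 
(> = start, * = accepting)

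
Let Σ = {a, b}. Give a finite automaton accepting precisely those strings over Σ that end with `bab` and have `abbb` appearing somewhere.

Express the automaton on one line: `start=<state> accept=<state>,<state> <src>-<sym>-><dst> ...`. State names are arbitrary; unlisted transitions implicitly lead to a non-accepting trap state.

Run two small machines in parallel and take their product. The first has 4 states tracking how much of the suffix `bab` has currently been matched; the second has 5 states tracking whether and how much of `abbb` has been seen. A product state is a pair (one from each), accepting exactly when both do.
          a    b  
>  s0     s1   s2 
   s1     s1   s3 
   s2     s4   s2 
   s3     s4   s5 
   s4     s1   s6 
   s5     s4   s7 
   s6     s4   s5 
   s7     s8   s7 
   s8     s9  s10 
   s9     s9   s7 
 * s10    s8   s7 
(> = start, * = accepting)

start=s0 accept=s10 s0-a->s1 s0-b->s2 s1-a->s1 s1-b->s3 s2-a->s4 s2-b->s2 s3-a->s4 s3-b->s5 s4-a->s1 s4-b->s6 s5-a->s4 s5-b->s7 s6-a->s4 s6-b->s5 s7-a->s8 s7-b->s7 s8-a->s9 s8-b->s10 s9-a->s9 s9-b->s7 s10-a->s8 s10-b->s7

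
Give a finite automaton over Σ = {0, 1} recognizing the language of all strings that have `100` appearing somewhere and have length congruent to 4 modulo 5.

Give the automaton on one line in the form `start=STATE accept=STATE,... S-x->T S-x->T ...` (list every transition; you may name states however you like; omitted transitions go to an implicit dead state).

Build one automaton per condition and run them in lockstep. The first has 4 states tracking whether and how much of `100` has been seen; the second has 5 states tracking the input length modulo 5. A product state is a pair (one from each), accepting exactly when both do.
With 20 states:
          0    1  
>  q0     q1   q2 
   q1     q3   q4 
   q2     q5   q4 
   q3     q6   q7 
   q4     q8   q7 
   q5     q9   q7 
   q6    q10  q11 
   q7    q12  q11 
   q8    q13  q11 
   q9    q13  q13 
   q10    q0  q14 
   q11   q15  q14 
   q12   q16  q14 
 * q13   q16  q16 
   q14   q17   q2 
   q15   q18   q2 
   q16   q18  q18 
   q17   q19   q4 
   q18   q19  q19 
   q19    q9   q9 
(> = start, * = accepting)

start=q0 accept=q13 q0-0->q1 q0-1->q2 q1-0->q3 q1-1->q4 q2-0->q5 q2-1->q4 q3-0->q6 q3-1->q7 q4-0->q8 q4-1->q7 q5-0->q9 q5-1->q7 q6-0->q10 q6-1->q11 q7-0->q12 q7-1->q11 q8-0->q13 q8-1->q11 q9-0->q13 q9-1->q13 q10-0->q0 q10-1->q14 q11-0->q15 q11-1->q14 q12-0->q16 q12-1->q14 q13-0->q16 q13-1->q16 q14-0->q17 q14-1->q2 q15-0->q18 q15-1->q2 q16-0->q18 q16-1->q18 q17-0->q19 q17-1->q4 q18-0->q19 q18-1->q19 q19-0->q9 q19-1->q9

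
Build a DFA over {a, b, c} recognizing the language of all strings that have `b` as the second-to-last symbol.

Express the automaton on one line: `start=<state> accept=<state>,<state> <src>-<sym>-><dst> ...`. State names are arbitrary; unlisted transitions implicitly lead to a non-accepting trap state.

Because acceptance depends on a position counted from the end, the machine has to buffer the most recent 2 symbols. Make each state the string of the last up-to-2 symbols read; on input `x` shift the window left and append `x`. Accept when the buffered window has length 2 and begins with `b`.
13 states suffice.
          a    b    c  
>  S0     S1   S2   S3 
   S1     S4   S5   S6 
   S2     S7   S8   S9 
   S3    S10  S11  S12 
   S4     S4   S5   S6 
   S5     S7   S8   S9 
   S6    S10  S11  S12 
 * S7     S4   S5   S6 
 * S8     S7   S8   S9 
 * S9    S10  S11  S12 
   S10    S4   S5   S6 
   S11    S7   S8   S9 
   S12   S10  S11  S12 
(> = start, * = accepting)

start=S0 accept=S7,S8,S9 S0-a->S1 S0-b->S2 S0-c->S3 S1-a->S4 S1-b->S5 S1-c->S6 S2-a->S7 S2-b->S8 S2-c->S9 S3-a->S10 S3-b->S11 S3-c->S12 S4-a->S4 S4-b->S5 S4-c->S6 S5-a->S7 S5-b->S8 S5-c->S9 S6-a->S10 S6-b->S11 S6-c->S12 S7-a->S4 S7-b->S5 S7-c->S6 S8-a->S7 S8-b->S8 S8-c->S9 S9-a->S10 S9-b->S11 S9-c->S12 S10-a->S4 S10-b->S5 S10-c->S6 S11-a->S7 S11-b->S8 S11-c->S9 S12-a->S10 S12-b->S11 S12-c->S12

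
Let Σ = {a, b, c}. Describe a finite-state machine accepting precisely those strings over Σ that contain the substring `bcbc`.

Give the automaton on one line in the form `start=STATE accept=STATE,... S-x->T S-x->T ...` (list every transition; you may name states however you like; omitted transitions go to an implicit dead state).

States S0..S3 record the length of the longest prefix of `bcbc` that matches the current input suffix. Reaching S4 means `bcbc` has been seen, and we stay there forever. Accept from S4.
With 5 states:
        a   b   c  
>  S0   S0  S1  S0 
   S1   S0  S1  S2 
   S2   S0  S3  S0 
   S3   S0  S1  S4 
 * S4   S4  S4  S4 
(> = start, * = accepting)

start=S0 accept=S4 S0-a->S0 S0-b->S1 S0-c->S0 S1-a->S0 S1-b->S1 S1-c->S2 S2-a->S0 S2-b->S3 S2-c->S0 S3-a->S0 S3-b->S1 S3-c->S4 S4-a->S4 S4-b->S4 S4-c->S4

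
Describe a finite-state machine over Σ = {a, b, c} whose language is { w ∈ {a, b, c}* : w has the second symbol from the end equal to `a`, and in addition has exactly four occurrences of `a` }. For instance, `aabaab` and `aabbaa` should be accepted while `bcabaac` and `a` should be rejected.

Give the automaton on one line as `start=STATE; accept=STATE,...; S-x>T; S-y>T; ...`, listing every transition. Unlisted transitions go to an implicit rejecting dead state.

start=q0; accept=q4,q7; q0-a>q1; q0-b>q0; q0-c>q0; q1-a>q2; q1-b>q1; q1-c>q1; q2-a>q3; q2-b>q2; q2-c>q2; q3-a>q4; q3-b>q5; q3-c>q5; q4-a>q6; q4-b>q7; q4-c>q7; q5-a>q8; q5-b>q5; q5-c>q5; q6-a>q6; q6-b>q6; q6-c>q6; q7-a>q6; q7-b>q6; q7-c>q6; q8-a>q6; q8-b>q7; q8-c>q7

Handle the two conditions separately and then intersect. The first has 13 states tracking the last 2 symbols read; the second has 6 states tracking the count of `a`s, saturating at 5. A product state is a pair (one from each), accepting exactly when both do. After merging equivalent states the machine shrinks.
A 9-state machine:
        a   b   c  
>  q0   q1  q0  q0 
   q1   q2  q1  q1 
   q2   q3  q2  q2 
   q3   q4  q5  q5 
 * q4   q6  q7  q7 
   q5   q8  q5  q5 
   q6   q6  q6  q6 
 * q7   q6  q6  q6 
   q8   q6  q7  q7 
(> = start, * = accepting)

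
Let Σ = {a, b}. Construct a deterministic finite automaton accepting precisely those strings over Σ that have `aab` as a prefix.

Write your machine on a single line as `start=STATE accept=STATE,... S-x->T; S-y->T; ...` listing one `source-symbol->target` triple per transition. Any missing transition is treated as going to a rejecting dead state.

Check the first 3 symbols one by one: q0 through q2 record how many have matched `aab` so far; any wrong symbol goes to the dead state q4. After all 3 match we enter the accepting sink q3.
        a   b  
>  q0   q1  q4 
   q1   q2  q4 
   q2   q4  q3 
 * q3   q3  q3 
   q4   q4  q4 
(> = start, * = accepting)

start=q0; accept=q3; q0-a->q1; q0-b->q4; q1-a->q2; q1-b->q4; q2-a->q4; q2-b->q3; q3-a->q3; q3-b->q3; q4-a->q4; q4-b->q4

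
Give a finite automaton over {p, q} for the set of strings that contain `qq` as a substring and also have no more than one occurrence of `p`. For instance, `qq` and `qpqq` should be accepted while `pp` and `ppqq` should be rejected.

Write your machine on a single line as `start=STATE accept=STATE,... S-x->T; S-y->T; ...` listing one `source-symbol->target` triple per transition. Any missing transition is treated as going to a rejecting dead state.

start=S0; accept=S5,S6; S0-p->S1; S0-q->S2; S1-p->S3; S1-q->S4; S2-p->S1; S2-q->S5; S3-p->S3; S3-q->S3; S4-p->S3; S4-q->S6; S5-p->S6; S5-q->S5; S6-p->S3; S6-q->S6

Handle the two conditions separately and then intersect. One (3 states) tracks whether and how much of `qq` has been seen; the other (3 states) tracks the count of `p`s, saturating at 2. Each combined state is a pair, one component from each; accept when both components accept. Equivalent product states are then merged.
A 7-state machine:
        p   q  
>  S0   S1  S2 
   S1   S3  S4 
   S2   S1  S5 
   S3   S3  S3 
   S4   S3  S6 
 * S5   S6  S5 
 * S6   S3  S6 
(> = start, * = accepting)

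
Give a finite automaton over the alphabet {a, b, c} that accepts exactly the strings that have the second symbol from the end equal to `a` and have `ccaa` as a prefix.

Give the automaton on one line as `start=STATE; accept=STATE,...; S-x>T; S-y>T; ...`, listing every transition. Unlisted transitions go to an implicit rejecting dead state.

Run two small machines in parallel and take their product. One (13 states) tracks the last 2 symbols read; the other (6 states) tracks whether the input so far still matches the prefix `ccaa`. Each combined state is a pair, one component from each; accept when both components accept. Equivalent product states are then merged.
        a   b   c  
>  q0   q1  q1  q2 
   q1   q1  q1  q1 
   q2   q1  q1  q3 
   q3   q4  q1  q1 
   q4   q5  q1  q1 
 * q5   q5  q6  q6 
 * q6   q7  q8  q8 
   q7   q5  q6  q6 
   q8   q7  q8  q8 
(> = start, * = accepting)

start=q0; accept=q5,q6; q0-a>q1; q0-b>q1; q0-c>q2; q1-a>q1; q1-b>q1; q1-c>q1; q2-a>q1; q2-b>q1; q2-c>q3; q3-a>q4; q3-b>q1; q3-c>q1; q4-a>q5; q4-b>q1; q4-c>q1; q5-a>q5; q5-b>q6; q5-c>q6; q6-a>q7; q6-b>q8; q6-c>q8; q7-a>q5; q7-b>q6; q7-c>q6; q8-a>q7; q8-b>q8; q8-c>q8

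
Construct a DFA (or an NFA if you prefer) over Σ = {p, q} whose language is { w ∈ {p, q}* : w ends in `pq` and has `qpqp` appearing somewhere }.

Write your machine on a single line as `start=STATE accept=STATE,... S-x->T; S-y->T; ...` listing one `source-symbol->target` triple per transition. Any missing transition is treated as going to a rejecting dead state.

start=s0; accept=s5; s0-p->s0; s0-q->s1; s1-p->s2; s1-q->s1; s2-p->s0; s2-q->s3; s3-p->s4; s3-q->s1; s4-p->s4; s4-q->s5; s5-p->s4; s5-q->s6; s6-p->s4; s6-q->s6

Run two small machines in parallel and take their product. One (3 states) tracks how much of the suffix `pq` has currently been matched; the other (5 states) tracks whether and how much of `qpqp` has been seen. Each combined state is a pair, one component from each; accept when both components accept. Minimizing collapses redundant product states.
A 7-state machine:
        p   q  
>  s0   s0  s1 
   s1   s2  s1 
   s2   s0  s3 
   s3   s4  s1 
   s4   s4  s5 
 * s5   s4  s6 
   s6   s4  s6 
(> = start, * = accepting)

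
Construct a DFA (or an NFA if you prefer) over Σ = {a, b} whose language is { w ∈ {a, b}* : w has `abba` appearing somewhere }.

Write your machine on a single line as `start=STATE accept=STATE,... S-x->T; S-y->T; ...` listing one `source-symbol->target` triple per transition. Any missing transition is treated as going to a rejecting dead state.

States q0..q3 record the length of the longest prefix of `abba` that matches the current input suffix. Reaching q4 means `abba` has been seen, and we stay there forever. Accept from q4.
A 5-state machine:
        a   b  
>  q0   q1  q0 
   q1   q1  q2 
   q2   q1  q3 
   q3   q4  q0 
 * q4   q4  q4 
(> = start, * = accepting)

start=q0; accept=q4; q0-a->q1; q0-b->q0; q1-a->q1; q1-b->q2; q2-a->q1; q2-b->q3; q3-a->q4; q3-b->q0; q4-a->q4; q4-b->q4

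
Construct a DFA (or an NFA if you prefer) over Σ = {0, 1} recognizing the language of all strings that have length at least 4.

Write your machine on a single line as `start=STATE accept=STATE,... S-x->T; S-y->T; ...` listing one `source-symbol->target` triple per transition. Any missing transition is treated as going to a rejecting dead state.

We only need to distinguish lengths 0, 1, …, 4, and '>4'. Chain q0 → q1 → q2 → q3 → q4 → q5 on every symbol, with q5 looping. Accepting states: {q4, q5}.
A 6-state machine:
        0   1  
>  q0   q1  q1 
   q1   q2  q2 
   q2   q3  q3 
   q3   q4  q4 
 * q4   q5  q5 
 * q5   q5  q5 
(> = start, * = accepting)

start=q0; accept=q4,q5; q0-0->q1; q0-1->q1; q1-0->q2; q1-1->q2; q2-0->q3; q2-1->q3; q3-0->q4; q3-1->q4; q4-0->q5; q4-1->q5; q5-0->q5; q5-1->q5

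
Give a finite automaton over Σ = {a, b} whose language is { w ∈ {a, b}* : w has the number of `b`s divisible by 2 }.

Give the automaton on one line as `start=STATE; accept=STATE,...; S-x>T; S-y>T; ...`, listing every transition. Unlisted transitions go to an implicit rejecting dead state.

Keep the running count of `b`s modulo 2: each `b` advances along the cycle q0 → q1 → q0 while other symbols loop. Accept at q0.
2 states suffice.
        a   b  
>* q0   q0  q1 
   q1   q1  q0 
(> = start, * = accepting)

start=q0; accept=q0; q0-a>q0; q0-b>q1; q1-a>q1; q1-b>q0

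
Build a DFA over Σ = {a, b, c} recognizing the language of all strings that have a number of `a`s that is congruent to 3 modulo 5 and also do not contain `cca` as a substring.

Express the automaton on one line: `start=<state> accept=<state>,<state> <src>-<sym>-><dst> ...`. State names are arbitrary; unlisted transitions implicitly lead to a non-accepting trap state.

Handle the two conditions separately and then intersect. One (5 states) tracks the count of `a`s modulo 5; the other (4 states) tracks partial matches of the forbidden pattern `cca`. Each combined state is a pair, one component from each; accept when both components accept.
With 20 states:
          a    b    c  
>  q0     q1   q0   q2 
   q1     q3   q1   q4 
   q2     q1   q0   q5 
   q3     q6   q3   q7 
   q4     q3   q1   q8 
   q5     q9   q0   q5 
 * q6    q10   q6  q11 
   q7     q6   q3  q12 
   q8    q13   q1   q8 
   q9    q13   q9   q9 
   q10    q0  q10  q14 
 * q11   q10   q6  q15 
   q12   q16   q3  q12 
   q13   q16  q13  q13 
   q14    q0  q10  q17 
 * q15   q18   q6  q15 
   q16   q18  q16  q16 
   q17   q19  q10  q17 
   q18   q19  q18  q18 
   q19    q9  q19  q19 
(> = start, * = accepting)

start=q0 accept=q6,q11,q15 q0-a->q1 q0-b->q0 q0-c->q2 q1-a->q3 q1-b->q1 q1-c->q4 q2-a->q1 q2-b->q0 q2-c->q5 q3-a->q6 q3-b->q3 q3-c->q7 q4-a->q3 q4-b->q1 q4-c->q8 q5-a->q9 q5-b->q0 q5-c->q5 q6-a->q10 q6-b->q6 q6-c->q11 q7-a->q6 q7-b->q3 q7-c->q12 q8-a->q13 q8-b->q1 q8-c->q8 q9-a->q13 q9-b->q9 q9-c->q9 q10-a->q0 q10-b->q10 q10-c->q14 q11-a->q10 q11-b->q6 q11-c->q15 q12-a->q16 q12-b->q3 q12-c->q12 q13-a->q16 q13-b->q13 q13-c->q13 q14-a->q0 q14-b->q10 q14-c->q17 q15-a->q18 q15-b->q6 q15-c->q15 q16-a->q18 q16-b->q16 q16-c->q16 q17-a->q19 q17-b->q10 q17-c->q17 q18-a->q19 q18-b->q18 q18-c->q18 q19-a->q9 q19-b->q19 q19-c->q19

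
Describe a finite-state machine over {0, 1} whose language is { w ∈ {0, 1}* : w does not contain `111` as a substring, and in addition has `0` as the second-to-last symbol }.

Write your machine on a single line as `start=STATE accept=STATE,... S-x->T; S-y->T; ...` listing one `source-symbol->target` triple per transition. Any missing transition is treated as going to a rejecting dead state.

Handle the two conditions separately and then intersect. One (4 states) tracks partial matches of the forbidden pattern `111`; the other (7 states) tracks the last 2 symbols read. Each combined state is a pair, one component from each; accept when both components accept. After merging equivalent states the machine shrinks.
        0   1  
>  s0   s1  s2 
   s1   s3  s4 
   s2   s1  s5 
 * s3   s3  s4 
 * s4   s1  s5 
   s5   s1  s6 
   s6   s6  s6 
(> = start, * = accepting)

start=s0; accept=s3,s4; s0-0->s1; s0-1->s2; s1-0->s3; s1-1->s4; s2-0->s1; s2-1->s5; s3-0->s3; s3-1->s4; s4-0->s1; s4-1->s5; s5-0->s1; s5-1->s6; s6-0->s6; s6-1->s6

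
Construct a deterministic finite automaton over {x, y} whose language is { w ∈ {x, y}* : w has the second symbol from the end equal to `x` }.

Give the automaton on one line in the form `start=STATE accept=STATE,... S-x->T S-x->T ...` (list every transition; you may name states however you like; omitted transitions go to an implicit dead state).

start=s0 accept=s3,s4 s0-x->s1 s0-y->s2 s1-x->s3 s1-y->s4 s2-x->s5 s2-y->s6 s3-x->s3 s3-y->s4 s4-x->s5 s4-y->s6 s5-x->s3 s5-y->s4 s6-x->s5 s6-y->s6

A DFA must remember the last 2 symbols (since which symbol is second-to-last isn't known until the input ends). Use one state per possible window of the last ≤2 symbols; accept from those whose window starts with `x`.
7 states suffice.
        x   y  
>  s0   s1  s2 
   s1   s3  s4 
   s2   s5  s6 
 * s3   s3  s4 
 * s4   s5  s6 
   s5   s3  s4 
   s6   s5  s6 
(> = start, * = accepting)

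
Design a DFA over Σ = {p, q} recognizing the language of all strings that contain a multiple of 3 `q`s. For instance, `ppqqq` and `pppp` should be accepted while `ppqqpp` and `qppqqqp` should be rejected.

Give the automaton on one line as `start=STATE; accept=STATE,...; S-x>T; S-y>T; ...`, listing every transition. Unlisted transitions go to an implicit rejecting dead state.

Keep the running count of `q`s modulo 3: each `q` advances along the cycle S0 → S1 → S2 → S0 while other symbols loop. Accept at S0.
        p   q  
>* S0   S0  S1 
   S1   S1  S2 
   S2   S2  S0 
(> = start, * = accepting)

start=S0; accept=S0; S0-p>S0; S0-q>S1; S1-p>S1; S1-q>S2; S2-p>S2; S2-q>S0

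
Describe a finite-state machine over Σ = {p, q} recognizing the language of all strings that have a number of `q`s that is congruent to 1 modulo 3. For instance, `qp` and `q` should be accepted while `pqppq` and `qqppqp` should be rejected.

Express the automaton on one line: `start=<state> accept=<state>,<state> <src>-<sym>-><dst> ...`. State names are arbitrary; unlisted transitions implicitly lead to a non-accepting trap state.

start=s0 accept=s1 s0-p->s0 s0-q->s1 s1-p->s1 s1-q->s2 s2-p->s2 s2-q->s0

Keep the running count of `q`s modulo 3: each `q` advances along the cycle s0 → s1 → s2 → s0 while other symbols loop. Accept at s1.
With 3 states:
        p   q  
>  s0   s0  s1 
 * s1   s1  s2 
   s2   s2  s0 
(> = start, * = accepting)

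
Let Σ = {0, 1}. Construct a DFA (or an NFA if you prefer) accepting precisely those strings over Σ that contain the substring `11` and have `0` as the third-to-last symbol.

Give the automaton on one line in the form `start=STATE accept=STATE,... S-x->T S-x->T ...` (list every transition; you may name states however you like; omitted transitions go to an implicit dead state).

Build one automaton per condition and run them in lockstep. One (3 states) tracks whether and how much of `11` has been seen; the other (15 states) tracks the last 3 symbols read. Each combined state is a pair, one component from each; accept when both components accept.
          0    1  
>  s0     s1   s2 
   s1     s3   s4 
   s2     s5   s6 
   s3     s7   s8 
   s4     s9  s10 
   s5    s11  s12 
   s6    s13  s14 
   s7     s7   s8 
   s8     s9  s10 
   s9    s11  s12 
 * s10   s13  s14 
   s11    s7   s8 
   s12    s9  s10 
   s13   s15  s16 
   s14   s13  s14 
   s15   s17  s18 
   s16   s19  s10 
 * s17   s17  s18 
 * s18   s19  s10 
 * s19   s15  s16 
(> = start, * = accepting)

start=s0 accept=s10,s17,s18,s19 s0-0->s1 s0-1->s2 s1-0->s3 s1-1->s4 s2-0->s5 s2-1->s6 s3-0->s7 s3-1->s8 s4-0->s9 s4-1->s10 s5-0->s11 s5-1->s12 s6-0->s13 s6-1->s14 s7-0->s7 s7-1->s8 s8-0->s9 s8-1->s10 s9-0->s11 s9-1->s12 s10-0->s13 s10-1->s14 s11-0->s7 s11-1->s8 s12-0->s9 s12-1->s10 s13-0->s15 s13-1->s16 s14-0->s13 s14-1->s14 s15-0->s17 s15-1->s18 s16-0->s19 s16-1->s10 s17-0->s17 s17-1->s18 s18-0->s19 s18-1->s10 s19-0->s15 s19-1->s16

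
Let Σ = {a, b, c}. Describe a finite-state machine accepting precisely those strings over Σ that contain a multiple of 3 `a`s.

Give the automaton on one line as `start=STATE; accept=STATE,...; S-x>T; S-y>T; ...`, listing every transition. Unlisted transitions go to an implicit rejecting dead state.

Keep the running count of `a`s modulo 3: each `a` advances along the cycle q0 → q1 → q2 → q0 while other symbols loop. Accept at q0.
A 3-state machine:
        a   b   c  
>* q0   q1  q0  q0 
   q1   q2  q1  q1 
   q2   q0  q2  q2 
(> = start, * = accepting)

start=q0; accept=q0; q0-a>q1; q0-b>q0; q0-c>q0; q1-a>q2; q1-b>q1; q1-c>q1; q2-a>q0; q2-b>q2; q2-c>q2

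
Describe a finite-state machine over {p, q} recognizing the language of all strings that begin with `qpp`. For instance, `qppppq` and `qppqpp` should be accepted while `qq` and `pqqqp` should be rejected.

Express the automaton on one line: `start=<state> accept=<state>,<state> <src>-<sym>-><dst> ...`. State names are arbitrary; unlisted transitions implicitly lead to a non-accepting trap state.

start=s0 accept=s3 s0-p->s4 s0-q->s1 s1-p->s2 s1-q->s4 s2-p->s3 s2-q->s4 s3-p->s3 s3-q->s3 s4-p->s4 s4-q->s4

Check the first 3 symbols one by one: s0 through s2 record how many have matched `qpp` so far; any wrong symbol goes to the dead state s4. After all 3 match we enter the accepting sink s3.
        p   q  
>  s0   s4  s1 
   s1   s2  s4 
   s2   s3  s4 
 * s3   s3  s3 
   s4   s4  s4 
(> = start, * = accepting)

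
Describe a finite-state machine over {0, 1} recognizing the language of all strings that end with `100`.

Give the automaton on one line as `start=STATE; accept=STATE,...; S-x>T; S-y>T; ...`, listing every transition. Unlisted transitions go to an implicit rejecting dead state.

Let each state record the length of the longest suffix of the input read so far that is also a prefix of `100`. q1 means the last symbol is `1`; q2 means the last 2 symbols are `10`; q3 means the last 3 symbols are `100`. Accept only at q3, where the string currently ends in `100`.
With 4 states:
        0   1  
>  q0   q0  q1 
   q1   q2  q1 
   q2   q3  q1 
 * q3   q0  q1 
(> = start, * = accepting)

start=q0; accept=q3; q0-0>q0; q0-1>q1; q1-0>q2; q1-1>q1; q2-0>q3; q2-1>q1; q3-0>q0; q3-1>q1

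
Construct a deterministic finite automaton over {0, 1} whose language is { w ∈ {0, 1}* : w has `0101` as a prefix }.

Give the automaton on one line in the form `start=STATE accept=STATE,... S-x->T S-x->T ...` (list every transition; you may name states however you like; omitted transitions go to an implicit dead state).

Check the first 4 symbols one by one: q0 through q3 record how many have matched `0101` so far; any wrong symbol goes to the dead state q5. After all 4 match we enter the accepting sink q4.
With 6 states:
        0   1  
>  q0   q1  q5 
   q1   q5  q2 
   q2   q3  q5 
   q3   q5  q4 
 * q4   q4  q4 
   q5   q5  q5 
(> = start, * = accepting)

start=q0 accept=q4 q0-0->q1 q0-1->q5 q1-0->q5 q1-1->q2 q2-0->q3 q2-1->q5 q3-0->q5 q3-1->q4 q4-0->q4 q4-1->q4 q5-0->q5 q5-1->q5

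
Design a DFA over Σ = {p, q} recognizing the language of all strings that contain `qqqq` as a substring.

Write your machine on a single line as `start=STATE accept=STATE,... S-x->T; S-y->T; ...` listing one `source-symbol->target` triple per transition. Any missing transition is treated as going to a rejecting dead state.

Track how much of `qqqq` has been matched so far: state A is no progress, E is the absorbing accept state reached once `qqqq` has occurred. Intermediate states record partial matches; on a mismatch, fall back to the longest reusable overlap.
With 5 states:
       p  q 
>  A   A  B 
   B   A  C 
   C   A  D 
   D   A  E 
 * E   E  E 
(> = start, * = accepting)

start=A; accept=E; A-p->A; A-q->B; B-p->A; B-q->C; C-p->A; C-q->D; D-p->A; D-q->E; E-p->E; E-q->E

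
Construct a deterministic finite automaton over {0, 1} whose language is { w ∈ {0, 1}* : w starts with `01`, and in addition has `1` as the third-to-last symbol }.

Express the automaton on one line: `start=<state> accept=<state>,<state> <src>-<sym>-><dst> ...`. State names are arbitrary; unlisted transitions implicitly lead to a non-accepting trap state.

Build one automaton per condition and run them in lockstep. One (4 states) tracks whether the input so far still matches the prefix `01`; the other (15 states) tracks the last 3 symbols read. Each combined state is a pair, one component from each; accept when both components accept. Equivalent product states are then merged.
11 states suffice.
          0    1  
>  q0     q1   q2 
   q1     q2   q3 
   q2     q2   q2 
   q3     q4   q5 
   q4     q6   q7 
   q5     q8   q9 
 * q6    q10   q3 
 * q7     q4   q5 
 * q8     q6   q7 
 * q9     q8   q9 
   q10   q10   q3 
(> = start, * = accepting)

start=q0 accept=q6,q7,q8,q9 q0-0->q1 q0-1->q2 q1-0->q2 q1-1->q3 q2-0->q2 q2-1->q2 q3-0->q4 q3-1->q5 q4-0->q6 q4-1->q7 q5-0->q8 q5-1->q9 q6-0->q10 q6-1->q3 q7-0->q4 q7-1->q5 q8-0->q6 q8-1->q7 q9-0->q8 q9-1->q9 q10-0->q10 q10-1->q3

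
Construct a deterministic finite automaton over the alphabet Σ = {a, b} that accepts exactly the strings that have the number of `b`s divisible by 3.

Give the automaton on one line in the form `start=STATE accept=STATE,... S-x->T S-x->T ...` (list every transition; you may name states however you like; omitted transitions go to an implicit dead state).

Keep the running count of `b`s modulo 3: each `b` advances along the cycle q0 → q1 → q2 → q0 while other symbols loop. Accept at q0.
A 3-state machine:
        a   b  
>* q0   q0  q1 
   q1   q1  q2 
   q2   q2  q0 
(> = start, * = accepting)

start=q0 accept=q0 q0-a->q0 q0-b->q1 q1-a->q1 q1-b->q2 q2-a->q2 q2-b->q0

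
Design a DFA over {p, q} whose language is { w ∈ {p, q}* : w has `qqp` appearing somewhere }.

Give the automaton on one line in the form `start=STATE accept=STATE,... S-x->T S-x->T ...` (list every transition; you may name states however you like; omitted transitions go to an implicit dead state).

States A..C record the length of the longest prefix of `qqp` that matches the current input suffix. Reaching D means `qqp` has been seen, and we stay there forever. Accept from D.
A 4-state machine:
       p  q 
>  A   A  B 
   B   A  C 
   C   D  C 
 * D   D  D 
(> = start, * = accepting)

start=A accept=D A-p->A A-q->B B-p->A B-q->C C-p->D C-q->C D-p->D D-q->D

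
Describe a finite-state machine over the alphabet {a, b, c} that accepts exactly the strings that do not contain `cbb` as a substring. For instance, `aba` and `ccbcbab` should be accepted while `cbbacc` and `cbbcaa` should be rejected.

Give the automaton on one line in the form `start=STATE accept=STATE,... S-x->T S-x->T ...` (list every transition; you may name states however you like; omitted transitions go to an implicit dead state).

start=q0 accept=q0,q1,q2 q0-a->q0 q0-b->q0 q0-c->q1 q1-a->q0 q1-b->q2 q1-c->q1 q2-a->q0 q2-b->q3 q2-c->q1 q3-a->q3 q3-b->q3 q3-c->q3

This is the complement of 'contains `cbb`'. Use the same substring-matching states — q0 through q3 holding how much of `cbb` has just been matched — but flip the accepting set: everything except the trap q3 accepts.
With 4 states:
        a   b   c  
>* q0   q0  q0  q1 
 * q1   q0  q2  q1 
 * q2   q0  q3  q1 
   q3   q3  q3  q3 
(> = start, * = accepting)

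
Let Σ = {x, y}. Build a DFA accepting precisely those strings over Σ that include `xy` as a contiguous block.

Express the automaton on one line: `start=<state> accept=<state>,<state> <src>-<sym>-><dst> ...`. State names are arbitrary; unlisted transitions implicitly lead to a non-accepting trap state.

start=s0 accept=s2 s0-x->s1 s0-y->s0 s1-x->s1 s1-y->s2 s2-x->s2 s2-y->s2

Track how much of `xy` has been matched so far: state s0 is no progress, s2 is the absorbing accept state reached once `xy` has occurred. Intermediate states record partial matches; on a mismatch, fall back to the longest reusable overlap.
A 3-state machine:
        x   y  
>  s0   s1  s0 
   s1   s1  s2 
 * s2   s2  s2 
(> = start, * = accepting)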